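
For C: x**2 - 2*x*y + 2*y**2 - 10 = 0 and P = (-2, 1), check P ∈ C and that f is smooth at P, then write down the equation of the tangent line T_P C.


Tangent line at P: -6*x + 8*y - 20 = 0.

Step 1: f(-2, 1) = 0, so P lies on C.
Step 2: partial derivatives
  f_x(x, y) = 2*x - 2*y, f_y(x, y) = -2*x + 4*y.
  f_x(P) = -6, f_y(P) = 8 (gradient nonzero, so P is smooth).
Step 3: tangent line at P: -6·(x − -2) + 8·(y − 1) = 0.
Expanding: -6*x + 8*y - 20 = 0.


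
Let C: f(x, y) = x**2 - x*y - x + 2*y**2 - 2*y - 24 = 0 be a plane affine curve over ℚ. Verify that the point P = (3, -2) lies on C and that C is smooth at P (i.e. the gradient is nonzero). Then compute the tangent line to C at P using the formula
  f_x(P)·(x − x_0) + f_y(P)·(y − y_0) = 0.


Tangent line at P: 7*x - 13*y - 47 = 0.

Step 1: f(3, -2) = 0, so P lies on C.
Step 2: partial derivatives
  f_x(x, y) = 2*x - y - 1, f_y(x, y) = -x + 4*y - 2.
  f_x(P) = 7, f_y(P) = -13 (gradient nonzero, so P is smooth).
Step 3: tangent line at P: 7·(x − 3) + -13·(y − -2) = 0.
Expanding: 7*x - 13*y - 47 = 0.


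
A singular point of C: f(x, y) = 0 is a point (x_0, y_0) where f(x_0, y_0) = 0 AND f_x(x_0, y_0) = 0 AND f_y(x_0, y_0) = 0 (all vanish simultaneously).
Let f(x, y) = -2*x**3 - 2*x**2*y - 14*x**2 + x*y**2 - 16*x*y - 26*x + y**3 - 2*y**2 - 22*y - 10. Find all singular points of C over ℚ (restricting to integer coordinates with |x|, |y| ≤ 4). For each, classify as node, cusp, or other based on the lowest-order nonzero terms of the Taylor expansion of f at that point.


Singular points: {(-3, 2)}; classification: cusp.

Compute partial derivatives:
  f_x = -6*x**2 - 4*x*y - 28*x + y**2 - 16*y - 26.
  f_y = -2*x**2 + 2*x*y - 16*x + 3*y**2 - 4*y - 22.
Scan x_0 ∈ {−4, ..., 4}. For each x_0, f_y(x_0, y) is a polynomial in y; find its integer roots y ∈ {−4, ..., 4}, then test f_x and f at those candidates.
  x = -4: f_y(-4, y) = 3*y**2 - 12*y + 10; no integer root y with |y| ≤ 4.
  x = -3: f_y(-3, y) = 3*y**2 - 10*y + 8; vanishes at y ∈ {2}. (-3, 2): f_x = 0, f = 0 — SINGULAR.
  x = -2: f_y(-2, y) = 3*y**2 - 8*y + 2; no integer root y with |y| ≤ 4.
  x = -1: f_y(-1, y) = 3*y**2 - 6*y - 8; no integer root y with |y| ≤ 4.
  x = 0: f_y(0, y) = 3*y**2 - 4*y - 22; no integer root y with |y| ≤ 4.
  x = 1: f_y(1, y) = 3*y**2 - 2*y - 40; vanishes at y ∈ {4}. (1, 4): f_x = -124 ≠ 0.
  x = 2: f_y(2, y) = 3*y**2 - 62; no integer root y with |y| ≤ 4.
  x = 3: f_y(3, y) = 3*y**2 + 2*y - 88; no integer root y with |y| ≤ 4.
  x = 4: f_y(4, y) = 3*y**2 + 4*y - 118; no integer root y with |y| ≤ 4.
Only singular point on the grid: (-3, 2).
Classify: substitute x = -3 + u, y = 2 + v and expand: f = -2*u**3 - 2*u**2*v + u*v**2 + v**3 + v**2.
No constant or linear terms (consistent with a singular point). Quadratic part: v**2. Cubic part: -2*u**3 - 2*u**2*v + u*v**2 + v**3.
The quadratic part v**2 is a perfect square, so there is a single (double) tangent line v = 0, i.e. y = 2. Restricting the cubic part to that line (v = 0) leaves -2*u**3 ≠ 0, so f is not divisible by v and the branch is v² ≈ 2*u**3 to lowest order — this is a cusp.
Classification: cusp.


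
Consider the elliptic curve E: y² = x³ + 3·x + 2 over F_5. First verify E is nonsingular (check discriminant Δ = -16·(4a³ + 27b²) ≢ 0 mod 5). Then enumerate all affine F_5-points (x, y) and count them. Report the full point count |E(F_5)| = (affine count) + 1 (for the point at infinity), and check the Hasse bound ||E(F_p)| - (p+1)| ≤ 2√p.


Affine points = {(1, 1), (1, 4), (2, 1), (2, 4)}; affine count = 4; |E(F_5)| = 5.

Discriminant check: Δ ∝ 4a³ + 27b² = 4·3³ + 27·2² = 4·27 + 27·4 ≡ 1 (mod 5). Nonzero ⇒ E is nonsingular.
For each x ∈ F_5, compute rhs = x³ + 3·x + 2 mod 5, then count y ∈ F_5 with y² ≡ rhs.
  x = 0: rhs = 2, matching y values: none (0 points).
  x = 1: rhs = 1, matching y values: 1, 4 (2 points).
  x = 2: rhs = 1, matching y values: 1, 4 (2 points).
  x = 3: rhs = 3, matching y values: none (0 points).
  x = 4: rhs = 3, matching y values: none (0 points).
Total affine count: 4.
Full point count |E(F_5)| = 4 + 1 = 5.
Hasse bound: |5 − (5+1)| = |-1| = 1 ≤ 2√5 ≈ 4.4721 ✓.


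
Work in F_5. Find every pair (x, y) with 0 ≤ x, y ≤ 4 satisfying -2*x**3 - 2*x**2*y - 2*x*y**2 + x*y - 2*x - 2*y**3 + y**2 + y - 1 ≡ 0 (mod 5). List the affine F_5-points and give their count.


Affine F_5-points: {(1, 0), (1, 2), (3, 2), (3, 4), (4, 2), (4, 3), (4, 4)}; count = 7.

For each of the 25 pairs (x, y) ∈ F_5², evaluate f(x, y) mod 5. Record the zeros.
  x = 0: [0↦4, 1↦4, 2↦4, 3↦2, 4↦1]  zeros at y ∈ ∅
  x = 1: [0↦0, 1↦2, 2↦0, 3↦2, 4↦1]  zeros at y ∈ {0, 2}
  x = 2: [0↦4, 1↦4, 2↦1, 3↦3, 4↦3]  zeros at y ∈ ∅
  x = 3: [0↦4, 1↦3, 2↦0, 3↦3, 4↦0]  zeros at y ∈ {2, 4}
  x = 4: [0↦3, 1↦2, 2↦0, 3↦0, 4↦0]  zeros at y ∈ {2, 3, 4}
Collecting zeros: affine points = {(1, 0), (1, 2), (3, 2), (3, 4), (4, 2), (4, 3), (4, 4)}.
Total count |C(F_5)_aff| = 7.


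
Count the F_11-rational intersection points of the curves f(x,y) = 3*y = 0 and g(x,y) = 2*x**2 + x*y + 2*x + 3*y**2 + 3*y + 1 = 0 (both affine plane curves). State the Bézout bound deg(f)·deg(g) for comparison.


Common zeros: ∅; count = 0; Bézout bound = 2.

deg(f) = 1, deg(g) = 2, so Bézout bound = 2.
Scan x ∈ F_11. For each x, list the y ∈ F_11 with f(x, y) ≡ 0 and those with g(x, y) ≡ 0 (mod 11); the common zeros in that column are the intersection.
  x = 0: f ≡ 0 at y ∈ {0}; g ≡ 0 at y ∈ ∅; common: ∅.
  x = 1: f ≡ 0 at y ∈ {0}; g ≡ 0 at y ∈ {3}; common: ∅.
  x = 2: f ≡ 0 at y ∈ {0}; g ≡ 0 at y ∈ {3, 10}; common: ∅.
  x = 3: f ≡ 0 at y ∈ {0}; g ≡ 0 at y ∈ {10}; common: ∅.
  x = 4: f ≡ 0 at y ∈ {0}; g ≡ 0 at y ∈ ∅; common: ∅.
  x = 5: f ≡ 0 at y ∈ {0}; g ≡ 0 at y ∈ {5, 7}; common: ∅.
  x = 6: f ≡ 0 at y ∈ {0}; g ≡ 0 at y ∈ ∅; common: ∅.
  x = 7: f ≡ 0 at y ∈ {0}; g ≡ 0 at y ∈ {7, 8}; common: ∅.
  x = 8: f ≡ 0 at y ∈ {0}; g ≡ 0 at y ∈ {5, 6}; common: ∅.
  x = 9: f ≡ 0 at y ∈ {0}; g ≡ 0 at y ∈ ∅; common: ∅.
  x = 10: f ≡ 0 at y ∈ {0}; g ≡ 0 at y ∈ {6, 8}; common: ∅.
Collecting: common zeros = ∅, so the count is 0.
Comparison with the Bézout bound: 0 ≤ 2 = deg(f)·deg(g), as expected for curves with no common component (the affine F_11-count falls short of the bound because intersections may lie at infinity, over extension fields, or carry multiplicity).


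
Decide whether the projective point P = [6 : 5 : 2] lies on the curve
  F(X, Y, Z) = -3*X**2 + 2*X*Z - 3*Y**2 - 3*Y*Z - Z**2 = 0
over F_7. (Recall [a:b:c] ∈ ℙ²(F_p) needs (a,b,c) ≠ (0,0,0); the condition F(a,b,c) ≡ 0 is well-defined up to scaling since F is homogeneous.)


F(6,5,2) ≡ 3 (mod 7); P is NOT on the curve.

Evaluate F(6, 5, 2) term-by-term (mod 7).
  -3*X**2 ↦ -3·36·1·1 = -108
  2*X*Z ↦ 2·6·1·2 = 24
  -3*Y**2 ↦ -3·1·25·1 = -75
  -3*Y*Z ↦ -3·1·5·2 = -30
  -Z**2 ↦ -1·1·1·4 = -4
Sum: F(6, 5, 2) = (-108) + (24) + (-75) + (-30) + (-4) = -193.
Reducing mod 7: -193 ≡ 3 (mod 7).
Since F(a, b, c) ≡ 3 ≠ 0 (mod 7), P does NOT lie on the curve.


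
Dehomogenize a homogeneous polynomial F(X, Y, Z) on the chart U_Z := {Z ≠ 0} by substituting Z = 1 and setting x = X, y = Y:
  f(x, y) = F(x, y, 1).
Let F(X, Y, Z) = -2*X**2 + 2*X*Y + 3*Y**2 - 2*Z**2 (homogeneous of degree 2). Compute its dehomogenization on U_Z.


f(x, y) = -2*x**2 + 2*x*y + 3*y**2 - 2

On U_Z we set Z = 1. Each monomial c·X^i·Y^j·Z^k in F becomes c·x^i·y^j·1^k = c·x^i·y^j.
Substituting Z = 1: F(X, Y, 1) = -2*x**2 + 2*x*y + 3*y**2 - 2.
Note: deg(f) ≤ deg(F) = 2; strict inequality happens when F is divisible by Z (lost terms).


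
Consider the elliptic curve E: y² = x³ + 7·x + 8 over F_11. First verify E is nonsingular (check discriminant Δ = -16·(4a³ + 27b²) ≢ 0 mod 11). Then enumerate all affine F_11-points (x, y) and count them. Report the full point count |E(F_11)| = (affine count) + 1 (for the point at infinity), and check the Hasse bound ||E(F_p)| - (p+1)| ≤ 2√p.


Affine points = {(1, 4), (1, 7), (3, 1), (3, 10), (4, 1), (4, 10), (5, 5), (5, 6), (7, 2), (7, 9), (8, 2), (8, 9), (10, 0)}; affine count = 13; |E(F_11)| = 14.

Discriminant check: Δ ∝ 4a³ + 27b² = 4·7³ + 27·8² = 4·343 + 27·64 ≡ 9 (mod 11). Nonzero ⇒ E is nonsingular.
For each x ∈ F_11, compute rhs = x³ + 7·x + 8 mod 11, then count y ∈ F_11 with y² ≡ rhs.
  x = 0: rhs = 8, matching y values: none (0 points).
  x = 1: rhs = 5, matching y values: 4, 7 (2 points).
  x = 2: rhs = 8, matching y values: none (0 points).
  x = 3: rhs = 1, matching y values: 1, 10 (2 points).
  x = 4: rhs = 1, matching y values: 1, 10 (2 points).
  x = 5: rhs = 3, matching y values: 5, 6 (2 points).
  x = 6: rhs = 2, matching y values: none (0 points).
  x = 7: rhs = 4, matching y values: 2, 9 (2 points).
  x = 8: rhs = 4, matching y values: 2, 9 (2 points).
  x = 9: rhs = 8, matching y values: none (0 points).
  x = 10: rhs = 0, matching y values: 0 (1 points).
Total affine count: 13.
Full point count |E(F_11)| = 13 + 1 = 14.
Hasse bound: |14 − (11+1)| = |2| = 2 ≤ 2√11 ≈ 6.6332 ✓.


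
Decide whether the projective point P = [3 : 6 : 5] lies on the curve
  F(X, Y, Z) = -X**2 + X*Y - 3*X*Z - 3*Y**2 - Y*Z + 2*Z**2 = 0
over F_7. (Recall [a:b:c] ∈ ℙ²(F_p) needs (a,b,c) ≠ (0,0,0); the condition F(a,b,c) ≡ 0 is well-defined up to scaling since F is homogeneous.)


F(3,6,5) ≡ 2 (mod 7); P is NOT on the curve.

Evaluate F(3, 6, 5) term-by-term (mod 7).
  -X**2 ↦ -1·9·1·1 = -9
  X*Y ↦ 1·3·6·1 = 18
  -3*X*Z ↦ -3·3·1·5 = -45
  -3*Y**2 ↦ -3·1·36·1 = -108
  -Y*Z ↦ -1·1·6·5 = -30
  2*Z**2 ↦ 2·1·1·25 = 50
Sum: F(3, 6, 5) = (-9) + (18) + (-45) + (-108) + (-30) + (50) = -124.
Reducing mod 7: -124 ≡ 2 (mod 7).
Since F(a, b, c) ≡ 2 ≠ 0 (mod 7), P does NOT lie on the curve.


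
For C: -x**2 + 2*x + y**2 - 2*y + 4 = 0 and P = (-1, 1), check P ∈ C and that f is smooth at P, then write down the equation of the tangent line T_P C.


Tangent line at P: 4*x + 4 = 0.

Step 1: f(-1, 1) = 0, so P lies on C.
Step 2: partial derivatives
  f_x(x, y) = 2 - 2*x, f_y(x, y) = 2*y - 2.
  f_x(P) = 4, f_y(P) = 0 (gradient nonzero, so P is smooth).
Step 3: tangent line at P: 4·(x − -1) + 0·(y − 1) = 0.
Expanding: 4*x + 4 = 0.


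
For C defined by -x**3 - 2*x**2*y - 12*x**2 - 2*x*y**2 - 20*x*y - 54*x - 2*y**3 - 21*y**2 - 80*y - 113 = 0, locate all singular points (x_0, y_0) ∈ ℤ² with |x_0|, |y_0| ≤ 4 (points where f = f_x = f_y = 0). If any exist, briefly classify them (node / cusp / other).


Singular points: {(-2, -3)}; classification: cusp.

Compute partial derivatives:
  f_x = -3*x**2 - 4*x*y - 24*x - 2*y**2 - 20*y - 54.
  f_y = -2*x**2 - 4*x*y - 20*x - 6*y**2 - 42*y - 80.
Scan x_0 ∈ {−4, ..., 4}. For each x_0, f_y(x_0, y) is a polynomial in y; find its integer roots y ∈ {−4, ..., 4}, then test f_x and f at those candidates.
  x = -4: f_y(-4, y) = -6*y**2 - 26*y - 32; no integer root y with |y| ≤ 4.
  x = -3: f_y(-3, y) = -6*y**2 - 30*y - 38; no integer root y with |y| ≤ 4.
  x = -2: f_y(-2, y) = -6*y**2 - 34*y - 48; vanishes at y ∈ {-3}. (-2, -3): f_x = 0, f = 0 — SINGULAR.
  x = -1: f_y(-1, y) = -6*y**2 - 38*y - 62; no integer root y with |y| ≤ 4.
  x = 0: f_y(0, y) = -6*y**2 - 42*y - 80; no integer root y with |y| ≤ 4.
  x = 1: f_y(1, y) = -6*y**2 - 46*y - 102; no integer root y with |y| ≤ 4.
  x = 2: f_y(2, y) = -6*y**2 - 50*y - 128; no integer root y with |y| ≤ 4.
  x = 3: f_y(3, y) = -6*y**2 - 54*y - 158; no integer root y with |y| ≤ 4.
  x = 4: f_y(4, y) = -6*y**2 - 58*y - 192; no integer root y with |y| ≤ 4.
Only singular point on the grid: (-2, -3).
Classify: substitute x = -2 + u, y = -3 + v and expand: f = -u**3 - 2*u**2*v - 2*u*v**2 - 2*v**3 + v**2.
No constant or linear terms (consistent with a singular point). Quadratic part: v**2. Cubic part: -u**3 - 2*u**2*v - 2*u*v**2 - 2*v**3.
The quadratic part v**2 is a perfect square, so there is a single (double) tangent line v = 0, i.e. y = -3. Restricting the cubic part to that line (v = 0) leaves -u**3 ≠ 0, so f is not divisible by v and the branch is v² ≈ u**3 to lowest order — this is a cusp.
Classification: cusp.


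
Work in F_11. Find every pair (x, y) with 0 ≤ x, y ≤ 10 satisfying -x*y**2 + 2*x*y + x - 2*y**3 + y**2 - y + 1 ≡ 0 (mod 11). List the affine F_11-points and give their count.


Affine F_11-points: {(2, 2), (4, 3), (4, 4), (4, 8), (6, 1), (6, 6), (6, 7), (8, 5), (8, 9), (8, 10), (10, 0)}; count = 11.

For each of the 121 pairs (x, y) ∈ F_11², evaluate f(x, y) mod 11. Record the zeros.
  x = 0: [0↦1, 1↦10, 2↦9, 3↦8, 4↦6, 5↦2, 6↦6, 7↦6, 8↦1, 9↦1, 10↦5]  zeros at y ∈ ∅
  x = 1: [0↦2, 1↦1, 2↦10, 3↦6, 4↦10, 5↦10, 6↦5, 7↦5, 8↦9, 9↦5, 10↦3]  zeros at y ∈ ∅
  x = 2: [0↦3, 1↦3, 2↦0, 3↦4, 4↦3, 5↦7, 6↦4, 7↦4, 8↦6, 9↦9, 10↦1]  zeros at y ∈ {2}
  x = 3: [0↦4, 1↦5, 2↦1, 3↦2, 4↦7, 5↦4, 6↦3, 7↦3, 8↦3, 9↦2, 10↦10]  zeros at y ∈ ∅
  x = 4: [0↦5, 1↦7, 2↦2, 3↦0, 4↦0, 5↦1, 6↦2, 7↦2, 8↦0, 9↦6, 10↦8]  zeros at y ∈ {3, 4, 8}
  x = 5: [0↦6, 1↦9, 2↦3, 3↦9, 4↦4, 5↦9, 6↦1, 7↦1, 8↦8, 9↦10, 10↦6]  zeros at y ∈ ∅
  x = 6: [0↦7, 1↦0, 2↦4, 3↦7, 4↦8, 5↦6, 6↦0, 7↦0, 8↦5, 9↦3, 10↦4]  zeros at y ∈ {1, 6, 7}
  x = 7: [0↦8, 1↦2, 2↦5, 3↦5, 4↦1, 5↦3, 6↦10, 7↦10, 8↦2, 9↦7, 10↦2]  zeros at y ∈ ∅
  x = 8: [0↦9, 1↦4, 2↦6, 3↦3, 4↦5, 5↦0, 6↦9, 7↦9, 8↦10, 9↦0, 10↦0]  zeros at y ∈ {5, 9, 10}
  x = 9: [0↦10, 1↦6, 2↦7, 3↦1, 4↦9, 5↦8, 6↦8, 7↦8, 8↦7, 9↦4, 10↦9]  zeros at y ∈ ∅
  x = 10: [0↦0, 1↦8, 2↦8, 3↦10, 4↦2, 5↦5, 6↦7, 7↦7, 8↦4, 9↦8, 10↦7]  zeros at y ∈ {0}
Collecting zeros: affine points = {(2, 2), (4, 3), (4, 4), (4, 8), (6, 1), (6, 6), (6, 7), (8, 5), (8, 9), (8, 10), (10, 0)}.
Total count |C(F_11)_aff| = 11.


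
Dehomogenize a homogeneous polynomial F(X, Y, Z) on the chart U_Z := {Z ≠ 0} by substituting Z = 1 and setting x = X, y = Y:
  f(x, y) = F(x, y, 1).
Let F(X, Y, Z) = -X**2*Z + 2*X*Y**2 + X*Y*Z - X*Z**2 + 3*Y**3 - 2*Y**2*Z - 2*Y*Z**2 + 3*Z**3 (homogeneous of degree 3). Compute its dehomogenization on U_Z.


f(x, y) = -x**2 + 2*x*y**2 + x*y - x + 3*y**3 - 2*y**2 - 2*y + 3

On U_Z we set Z = 1. Each monomial c·X^i·Y^j·Z^k in F becomes c·x^i·y^j·1^k = c·x^i·y^j.
Substituting Z = 1: F(X, Y, 1) = -x**2 + 2*x*y**2 + x*y - x + 3*y**3 - 2*y**2 - 2*y + 3.
Note: deg(f) ≤ deg(F) = 3; strict inequality happens when F is divisible by Z (lost terms).


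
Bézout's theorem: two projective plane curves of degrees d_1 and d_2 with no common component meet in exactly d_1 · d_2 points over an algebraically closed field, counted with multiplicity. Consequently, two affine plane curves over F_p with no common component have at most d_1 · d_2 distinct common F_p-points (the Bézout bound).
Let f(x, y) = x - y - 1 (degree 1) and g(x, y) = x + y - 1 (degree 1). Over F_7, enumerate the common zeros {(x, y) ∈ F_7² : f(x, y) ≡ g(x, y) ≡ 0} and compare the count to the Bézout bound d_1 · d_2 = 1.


Common zeros: {(1, 0)}; count = 1; Bézout bound = 1.

deg(f) = 1, deg(g) = 1, so Bézout bound = 1.
Scan x ∈ F_7. For each x, list the y ∈ F_7 with f(x, y) ≡ 0 and those with g(x, y) ≡ 0 (mod 7); the common zeros in that column are the intersection.
  x = 0: f ≡ 0 at y ∈ {6}; g ≡ 0 at y ∈ {1}; common: ∅.
  x = 1: f ≡ 0 at y ∈ {0}; g ≡ 0 at y ∈ {0}; common: {0}.
  x = 2: f ≡ 0 at y ∈ {1}; g ≡ 0 at y ∈ {6}; common: ∅.
  x = 3: f ≡ 0 at y ∈ {2}; g ≡ 0 at y ∈ {5}; common: ∅.
  x = 4: f ≡ 0 at y ∈ {3}; g ≡ 0 at y ∈ {4}; common: ∅.
  x = 5: f ≡ 0 at y ∈ {4}; g ≡ 0 at y ∈ {3}; common: ∅.
  x = 6: f ≡ 0 at y ∈ {5}; g ≡ 0 at y ∈ {2}; common: ∅.
Collecting: common zeros = {(1, 0)}, so the count is 1.
Comparison with the Bézout bound: 1 ≤ 1 = deg(f)·deg(g), as expected for curves with no common component (the bound is attained).


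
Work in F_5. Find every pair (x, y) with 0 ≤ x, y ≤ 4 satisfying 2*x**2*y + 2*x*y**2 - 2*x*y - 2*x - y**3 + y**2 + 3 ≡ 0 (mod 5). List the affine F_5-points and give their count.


Affine F_5-points: {(0, 3), (0, 4), (1, 2), (1, 4), (3, 1), (4, 0)}; count = 6.

For each of the 25 pairs (x, y) ∈ F_5², evaluate f(x, y) mod 5. Record the zeros.
  x = 0: [0↦3, 1↦3, 2↦4, 3↦0, 4↦0]  zeros at y ∈ {3, 4}
  x = 1: [0↦1, 1↦3, 2↦0, 3↦1, 4↦0]  zeros at y ∈ {2, 4}
  x = 2: [0↦4, 1↦2, 2↦4, 3↦4, 4↦1]  zeros at y ∈ ∅
  x = 3: [0↦2, 1↦0, 2↦1, 3↦4, 4↦3]  zeros at y ∈ {1}
  x = 4: [0↦0, 1↦2, 2↦1, 3↦1, 4↦1]  zeros at y ∈ {0}
Collecting zeros: affine points = {(0, 3), (0, 4), (1, 2), (1, 4), (3, 1), (4, 0)}.
Total count |C(F_5)_aff| = 6.


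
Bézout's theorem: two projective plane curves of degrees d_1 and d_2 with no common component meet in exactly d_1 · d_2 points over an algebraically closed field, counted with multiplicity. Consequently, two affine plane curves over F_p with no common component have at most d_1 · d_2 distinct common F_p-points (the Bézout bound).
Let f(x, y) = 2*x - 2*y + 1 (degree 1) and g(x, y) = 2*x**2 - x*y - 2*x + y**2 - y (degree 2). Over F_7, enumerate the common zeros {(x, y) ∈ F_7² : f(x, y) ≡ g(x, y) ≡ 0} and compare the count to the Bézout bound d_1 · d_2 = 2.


Common zeros: ∅; count = 0; Bézout bound = 2.

deg(f) = 1, deg(g) = 2, so Bézout bound = 2.
Scan x ∈ F_7. For each x, list the y ∈ F_7 with f(x, y) ≡ 0 and those with g(x, y) ≡ 0 (mod 7); the common zeros in that column are the intersection.
  x = 0: f ≡ 0 at y ∈ {4}; g ≡ 0 at y ∈ {0, 1}; common: ∅.
  x = 1: f ≡ 0 at y ∈ {5}; g ≡ 0 at y ∈ {0, 2}; common: ∅.
  x = 2: f ≡ 0 at y ∈ {6}; g ≡ 0 at y ∈ {5}; common: ∅.
  x = 3: f ≡ 0 at y ∈ {0}; g ≡ 0 at y ∈ ∅; common: ∅.
  x = 4: f ≡ 0 at y ∈ {1}; g ≡ 0 at y ∈ ∅; common: ∅.
  x = 5: f ≡ 0 at y ∈ {2}; g ≡ 0 at y ∈ {1, 5}; common: ∅.
  x = 6: f ≡ 0 at y ∈ {3}; g ≡ 0 at y ∈ ∅; common: ∅.
Collecting: common zeros = ∅, so the count is 0.
Comparison with the Bézout bound: 0 ≤ 2 = deg(f)·deg(g), as expected for curves with no common component (the affine F_7-count falls short of the bound because intersections may lie at infinity, over extension fields, or carry multiplicity).


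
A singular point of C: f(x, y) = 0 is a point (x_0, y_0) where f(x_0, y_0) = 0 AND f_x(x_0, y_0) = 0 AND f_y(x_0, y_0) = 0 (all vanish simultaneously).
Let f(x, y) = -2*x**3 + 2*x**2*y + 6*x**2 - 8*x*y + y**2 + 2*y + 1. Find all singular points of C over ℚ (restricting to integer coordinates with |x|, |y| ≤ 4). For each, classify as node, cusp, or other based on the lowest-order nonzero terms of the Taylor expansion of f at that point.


Singular points: {(2, 3)}; classification: cusp.

Compute partial derivatives:
  f_x = -6*x**2 + 4*x*y + 12*x - 8*y.
  f_y = 2*x**2 - 8*x + 2*y + 2.
Scan x_0 ∈ {−4, ..., 4}. For each x_0, f_y(x_0, y) is a polynomial in y; find its integer roots y ∈ {−4, ..., 4}, then test f_x and f at those candidates.
  x = -4: f_y(-4, y) = 2*y + 66; no integer root y with |y| ≤ 4.
  x = -3: f_y(-3, y) = 2*y + 44; no integer root y with |y| ≤ 4.
  x = -2: f_y(-2, y) = 2*y + 26; no integer root y with |y| ≤ 4.
  x = -1: f_y(-1, y) = 2*y + 12; no integer root y with |y| ≤ 4.
  x = 0: f_y(0, y) = 2*y + 2; vanishes at y ∈ {-1}. (0, -1): f_x = 8 ≠ 0.
  x = 1: f_y(1, y) = 2*y - 4; vanishes at y ∈ {2}. (1, 2): f_x = -2 ≠ 0.
  x = 2: f_y(2, y) = 2*y - 6; vanishes at y ∈ {3}. (2, 3): f_x = 0, f = 0 — SINGULAR.
  x = 3: f_y(3, y) = 2*y - 4; vanishes at y ∈ {2}. (3, 2): f_x = -10 ≠ 0.
  x = 4: f_y(4, y) = 2*y + 2; vanishes at y ∈ {-1}. (4, -1): f_x = -56 ≠ 0.
Only singular point on the grid: (2, 3).
Classify: substitute x = 2 + u, y = 3 + v and expand: f = -2*u**3 + 2*u**2*v + v**2.
No constant or linear terms (consistent with a singular point). Quadratic part: v**2. Cubic part: -2*u**3 + 2*u**2*v.
The quadratic part v**2 is a perfect square, so there is a single (double) tangent line v = 0, i.e. y = 3. Restricting the cubic part to that line (v = 0) leaves -2*u**3 ≠ 0, so f is not divisible by v and the branch is v² ≈ 2*u**3 to lowest order — this is a cusp.
Classification: cusp.


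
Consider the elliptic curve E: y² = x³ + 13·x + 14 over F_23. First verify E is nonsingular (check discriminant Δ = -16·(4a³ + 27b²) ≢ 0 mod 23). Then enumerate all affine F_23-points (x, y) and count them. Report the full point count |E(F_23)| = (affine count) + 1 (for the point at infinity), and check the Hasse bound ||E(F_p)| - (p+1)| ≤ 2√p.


Affine points = {(2, 5), (2, 18), (6, 3), (6, 20), (8, 3), (8, 20), (9, 3), (9, 20), (11, 4), (11, 19), (12, 9), (12, 14), (18, 10), (18, 13), (19, 6), (19, 17), (21, 7), (21, 16), (22, 0)}; affine count = 19; |E(F_23)| = 20.

Discriminant check: Δ ∝ 4a³ + 27b² = 4·13³ + 27·14² = 4·2197 + 27·196 ≡ 4 (mod 23). Nonzero ⇒ E is nonsingular.
For each x ∈ F_23, compute rhs = x³ + 13·x + 14 mod 23, then count y ∈ F_23 with y² ≡ rhs.
  x = 0: rhs = 14, matching y values: none (0 points).
  x = 1: rhs = 5, matching y values: none (0 points).
  x = 2: rhs = 2, matching y values: 5, 18 (2 points).
  x = 3: rhs = 11, matching y values: none (0 points).
  x = 4: rhs = 15, matching y values: none (0 points).
  x = 5: rhs = 20, matching y values: none (0 points).
  x = 6: rhs = 9, matching y values: 3, 20 (2 points).
  x = 7: rhs = 11, matching y values: none (0 points).
  x = 8: rhs = 9, matching y values: 3, 20 (2 points).
  x = 9: rhs = 9, matching y values: 3, 20 (2 points).
  x = 10: rhs = 17, matching y values: none (0 points).
  x = 11: rhs = 16, matching y values: 4, 19 (2 points).
  x = 12: rhs = 12, matching y values: 9, 14 (2 points).
  x = 13: rhs = 11, matching y values: none (0 points).
  x = 14: rhs = 19, matching y values: none (0 points).
  x = 15: rhs = 19, matching y values: none (0 points).
  x = 16: rhs = 17, matching y values: none (0 points).
  x = 17: rhs = 19, matching y values: none (0 points).
  x = 18: rhs = 8, matching y values: 10, 13 (2 points).
  x = 19: rhs = 13, matching y values: 6, 17 (2 points).
  x = 20: rhs = 17, matching y values: none (0 points).
  x = 21: rhs = 3, matching y values: 7, 16 (2 points).
  x = 22: rhs = 0, matching y values: 0 (1 points).
Total affine count: 19.
Full point count |E(F_23)| = 19 + 1 = 20.
Hasse bound: |20 − (23+1)| = |-4| = 4 ≤ 2√23 ≈ 9.5917 ✓.


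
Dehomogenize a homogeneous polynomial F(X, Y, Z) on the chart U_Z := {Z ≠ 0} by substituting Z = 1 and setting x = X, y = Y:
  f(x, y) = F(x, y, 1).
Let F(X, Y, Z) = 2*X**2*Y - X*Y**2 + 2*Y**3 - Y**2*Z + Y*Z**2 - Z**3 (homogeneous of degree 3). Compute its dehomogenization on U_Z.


f(x, y) = 2*x**2*y - x*y**2 + 2*y**3 - y**2 + y - 1

On U_Z we set Z = 1. Each monomial c·X^i·Y^j·Z^k in F becomes c·x^i·y^j·1^k = c·x^i·y^j.
Substituting Z = 1: F(X, Y, 1) = 2*x**2*y - x*y**2 + 2*y**3 - y**2 + y - 1.
Note: deg(f) ≤ deg(F) = 3; strict inequality happens when F is divisible by Z (lost terms).


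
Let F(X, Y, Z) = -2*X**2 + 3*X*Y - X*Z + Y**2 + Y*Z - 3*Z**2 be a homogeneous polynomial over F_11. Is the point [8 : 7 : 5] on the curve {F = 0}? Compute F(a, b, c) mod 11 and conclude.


F(8,7,5) ≡ 9 (mod 11); P is NOT on the curve.

Evaluate F(8, 7, 5) term-by-term (mod 11).
  -2*X**2 ↦ -2·64·1·1 = -128
  3*X*Y ↦ 3·8·7·1 = 168
  -X*Z ↦ -1·8·1·5 = -40
  Y**2 ↦ 1·1·49·1 = 49
  Y*Z ↦ 1·1·7·5 = 35
  -3*Z**2 ↦ -3·1·1·25 = -75
Sum: F(8, 7, 5) = (-128) + (168) + (-40) + (49) + (35) + (-75) = 9.
Reducing mod 11: 9 ≡ 9 (mod 11).
Since F(a, b, c) ≡ 9 ≠ 0 (mod 11), P does NOT lie on the curve.


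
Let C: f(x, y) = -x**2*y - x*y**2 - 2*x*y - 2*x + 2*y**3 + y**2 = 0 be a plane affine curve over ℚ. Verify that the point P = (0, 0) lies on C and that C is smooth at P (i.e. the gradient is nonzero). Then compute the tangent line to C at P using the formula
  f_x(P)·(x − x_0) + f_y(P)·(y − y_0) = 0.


Tangent line at P: -2*x = 0.

Step 1: f(0, 0) = 0, so P lies on C.
Step 2: partial derivatives
  f_x(x, y) = -2*x*y - y**2 - 2*y - 2, f_y(x, y) = -x**2 - 2*x*y - 2*x + 6*y**2 + 2*y.
  f_x(P) = -2, f_y(P) = 0 (gradient nonzero, so P is smooth).
Step 3: tangent line at P: -2·(x − 0) + 0·(y − 0) = 0.
Expanding: -2*x = 0.


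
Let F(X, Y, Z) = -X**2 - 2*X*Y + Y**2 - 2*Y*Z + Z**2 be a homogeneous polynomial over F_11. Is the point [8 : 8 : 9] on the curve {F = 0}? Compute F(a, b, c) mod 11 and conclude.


F(8,8,9) ≡ 7 (mod 11); P is NOT on the curve.

Evaluate F(8, 8, 9) term-by-term (mod 11).
  -X**2 ↦ -1·64·1·1 = -64
  -2*X*Y ↦ -2·8·8·1 = -128
  Y**2 ↦ 1·1·64·1 = 64
  -2*Y*Z ↦ -2·1·8·9 = -144
  Z**2 ↦ 1·1·1·81 = 81
Sum: F(8, 8, 9) = (-64) + (-128) + (64) + (-144) + (81) = -191.
Reducing mod 11: -191 ≡ 7 (mod 11).
Since F(a, b, c) ≡ 7 ≠ 0 (mod 11), P does NOT lie on the curve.


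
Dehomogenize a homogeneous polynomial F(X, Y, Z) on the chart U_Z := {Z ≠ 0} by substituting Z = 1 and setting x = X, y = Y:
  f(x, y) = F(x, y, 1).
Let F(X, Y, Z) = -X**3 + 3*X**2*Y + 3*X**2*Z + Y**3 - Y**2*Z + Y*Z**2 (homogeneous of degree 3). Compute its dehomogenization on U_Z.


f(x, y) = -x**3 + 3*x**2*y + 3*x**2 + y**3 - y**2 + y

On U_Z we set Z = 1. Each monomial c·X^i·Y^j·Z^k in F becomes c·x^i·y^j·1^k = c·x^i·y^j.
Substituting Z = 1: F(X, Y, 1) = -x**3 + 3*x**2*y + 3*x**2 + y**3 - y**2 + y.
Note: deg(f) ≤ deg(F) = 3; strict inequality happens when F is divisible by Z (lost terms).


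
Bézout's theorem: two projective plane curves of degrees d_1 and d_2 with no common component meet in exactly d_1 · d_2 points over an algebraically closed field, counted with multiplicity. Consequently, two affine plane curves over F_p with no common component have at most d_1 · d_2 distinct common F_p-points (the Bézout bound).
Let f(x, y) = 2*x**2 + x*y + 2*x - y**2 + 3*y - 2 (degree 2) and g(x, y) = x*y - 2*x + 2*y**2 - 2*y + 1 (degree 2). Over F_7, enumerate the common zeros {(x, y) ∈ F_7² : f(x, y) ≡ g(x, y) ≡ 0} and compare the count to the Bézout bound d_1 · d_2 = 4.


Common zeros: ∅; count = 0; Bézout bound = 4.

deg(f) = 2, deg(g) = 2, so Bézout bound = 4.
Scan x ∈ F_7. For each x, list the y ∈ F_7 with f(x, y) ≡ 0 and those with g(x, y) ≡ 0 (mod 7); the common zeros in that column are the intersection.
  x = 0: f ≡ 0 at y ∈ {1, 2}; g ≡ 0 at y ∈ ∅; common: ∅.
  x = 1: f ≡ 0 at y ∈ ∅; g ≡ 0 at y ∈ {1, 3}; common: ∅.
  x = 2: f ≡ 0 at y ∈ {1, 4}; g ≡ 0 at y ∈ ∅; common: ∅.
  x = 3: f ≡ 0 at y ∈ ∅; g ≡ 0 at y ∈ ∅; common: ∅.
  x = 4: f ≡ 0 at y ∈ ∅; g ≡ 0 at y ∈ {0, 6}; common: ∅.
  x = 5: f ≡ 0 at y ∈ {2, 6}; g ≡ 0 at y ∈ {4, 5}; common: ∅.
  x = 6: f ≡ 0 at y ∈ ∅; g ≡ 0 at y ∈ ∅; common: ∅.
Collecting: common zeros = ∅, so the count is 0.
Comparison with the Bézout bound: 0 ≤ 4 = deg(f)·deg(g), as expected for curves with no common component (the affine F_7-count falls short of the bound because intersections may lie at infinity, over extension fields, or carry multiplicity).


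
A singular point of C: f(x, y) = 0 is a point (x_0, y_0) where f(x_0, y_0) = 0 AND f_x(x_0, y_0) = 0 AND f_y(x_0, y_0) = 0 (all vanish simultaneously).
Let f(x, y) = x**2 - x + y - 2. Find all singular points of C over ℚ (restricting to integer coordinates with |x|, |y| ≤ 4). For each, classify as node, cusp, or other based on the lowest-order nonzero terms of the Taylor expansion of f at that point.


No singular points in the scanned grid; C is smooth there.

Compute partial derivatives:
  f_x = 2*x - 1.
  f_y = 1.
f_y = 1 is a nonzero constant, so f_y never vanishes: no point (x, y) can satisfy f = f_x = f_y = 0. In particular no (x, y) ∈ {−4, ..., 4}² is singular; the curve is smooth.


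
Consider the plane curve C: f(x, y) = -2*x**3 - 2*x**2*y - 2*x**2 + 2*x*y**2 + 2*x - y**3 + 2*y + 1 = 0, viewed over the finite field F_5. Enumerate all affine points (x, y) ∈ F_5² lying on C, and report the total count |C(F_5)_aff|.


Affine F_5-points: {(0, 3), (0, 4), (1, 1), (1, 3), (3, 0)}; count = 5.

For each of the 25 pairs (x, y) ∈ F_5², evaluate f(x, y) mod 5. Record the zeros.
  x = 0: [0↦1, 1↦2, 2↦2, 3↦0, 4↦0]  zeros at y ∈ {3, 4}
  x = 1: [0↦4, 1↦0, 2↦4, 3↦0, 4↦2]  zeros at y ∈ {1, 3}
  x = 2: [0↦1, 1↦3, 2↦2, 3↦2, 4↦2]  zeros at y ∈ ∅
  x = 3: [0↦0, 1↦4, 2↦4, 3↦4, 4↦3]  zeros at y ∈ {0}
  x = 4: [0↦4, 1↦1, 2↦3, 3↦4, 4↦3]  zeros at y ∈ ∅
Collecting zeros: affine points = {(0, 3), (0, 4), (1, 1), (1, 3), (3, 0)}.
Total count |C(F_5)_aff| = 5.


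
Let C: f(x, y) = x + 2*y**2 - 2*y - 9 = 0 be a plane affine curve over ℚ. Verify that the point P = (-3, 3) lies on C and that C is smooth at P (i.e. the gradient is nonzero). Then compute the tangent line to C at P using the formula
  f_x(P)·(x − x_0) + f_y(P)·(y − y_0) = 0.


Tangent line at P: x + 10*y - 27 = 0.

Step 1: f(-3, 3) = 0, so P lies on C.
Step 2: partial derivatives
  f_x(x, y) = 1, f_y(x, y) = 4*y - 2.
  f_x(P) = 1, f_y(P) = 10 (gradient nonzero, so P is smooth).
Step 3: tangent line at P: 1·(x − -3) + 10·(y − 3) = 0.
Expanding: x + 10*y - 27 = 0.


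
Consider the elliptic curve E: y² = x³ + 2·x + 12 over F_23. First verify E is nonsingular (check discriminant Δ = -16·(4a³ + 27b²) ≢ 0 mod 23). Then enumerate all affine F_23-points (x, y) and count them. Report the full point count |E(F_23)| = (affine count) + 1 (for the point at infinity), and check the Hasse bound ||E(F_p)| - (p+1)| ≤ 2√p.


Affine points = {(0, 9), (0, 14), (2, 1), (2, 22), (5, 3), (5, 20), (7, 1), (7, 22), (9, 0), (11, 10), (11, 13), (12, 4), (12, 19), (13, 2), (13, 21), (14, 1), (14, 22), (15, 6), (15, 17), (16, 0), (19, 3), (19, 20), (20, 5), (20, 18), (21, 0), (22, 3), (22, 20)}; affine count = 27; |E(F_23)| = 28.

Discriminant check: Δ ∝ 4a³ + 27b² = 4·2³ + 27·12² = 4·8 + 27·144 ≡ 10 (mod 23). Nonzero ⇒ E is nonsingular.
For each x ∈ F_23, compute rhs = x³ + 2·x + 12 mod 23, then count y ∈ F_23 with y² ≡ rhs.
  x = 0: rhs = 12, matching y values: 9, 14 (2 points).
  x = 1: rhs = 15, matching y values: none (0 points).
  x = 2: rhs = 1, matching y values: 1, 22 (2 points).
  x = 3: rhs = 22, matching y values: none (0 points).
  x = 4: rhs = 15, matching y values: none (0 points).
  x = 5: rhs = 9, matching y values: 3, 20 (2 points).
  x = 6: rhs = 10, matching y values: none (0 points).
  x = 7: rhs = 1, matching y values: 1, 22 (2 points).
  x = 8: rhs = 11, matching y values: none (0 points).
  x = 9: rhs = 0, matching y values: 0 (1 points).
  x = 10: rhs = 20, matching y values: none (0 points).
  x = 11: rhs = 8, matching y values: 10, 13 (2 points).
  x = 12: rhs = 16, matching y values: 4, 19 (2 points).
  x = 13: rhs = 4, matching y values: 2, 21 (2 points).
  x = 14: rhs = 1, matching y values: 1, 22 (2 points).
  x = 15: rhs = 13, matching y values: 6, 17 (2 points).
  x = 16: rhs = 0, matching y values: 0 (1 points).
  x = 17: rhs = 14, matching y values: none (0 points).
  x = 18: rhs = 15, matching y values: none (0 points).
  x = 19: rhs = 9, matching y values: 3, 20 (2 points).
  x = 20: rhs = 2, matching y values: 5, 18 (2 points).
  x = 21: rhs = 0, matching y values: 0 (1 points).
  x = 22: rhs = 9, matching y values: 3, 20 (2 points).
Total affine count: 27.
Full point count |E(F_23)| = 27 + 1 = 28.
Hasse bound: |28 − (23+1)| = |4| = 4 ≤ 2√23 ≈ 9.5917 ✓.


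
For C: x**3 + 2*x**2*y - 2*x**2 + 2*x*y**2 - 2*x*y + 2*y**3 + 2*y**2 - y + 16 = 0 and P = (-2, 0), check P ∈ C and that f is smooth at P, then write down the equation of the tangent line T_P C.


Tangent line at P: 20*x + 11*y + 40 = 0.

Step 1: f(-2, 0) = 0, so P lies on C.
Step 2: partial derivatives
  f_x(x, y) = 3*x**2 + 4*x*y - 4*x + 2*y**2 - 2*y, f_y(x, y) = 2*x**2 + 4*x*y - 2*x + 6*y**2 + 4*y - 1.
  f_x(P) = 20, f_y(P) = 11 (gradient nonzero, so P is smooth).
Step 3: tangent line at P: 20·(x − -2) + 11·(y − 0) = 0.
Expanding: 20*x + 11*y + 40 = 0.


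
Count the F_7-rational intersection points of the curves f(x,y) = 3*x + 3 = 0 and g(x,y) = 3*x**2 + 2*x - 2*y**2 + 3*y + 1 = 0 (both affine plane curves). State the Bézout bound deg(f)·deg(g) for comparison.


Common zeros: {(6, 2), (6, 3)}; count = 2; Bézout bound = 2.

deg(f) = 1, deg(g) = 2, so Bézout bound = 2.
Scan x ∈ F_7. For each x, list the y ∈ F_7 with f(x, y) ≡ 0 and those with g(x, y) ≡ 0 (mod 7); the common zeros in that column are the intersection.
  x = 0: f ≡ 0 at y ∈ ∅; g ≡ 0 at y ∈ ∅; common: ∅.
  x = 1: f ≡ 0 at y ∈ ∅; g ≡ 0 at y ∈ {1, 4}; common: ∅.
  x = 2: f ≡ 0 at y ∈ ∅; g ≡ 0 at y ∈ ∅; common: ∅.
  x = 3: f ≡ 0 at y ∈ ∅; g ≡ 0 at y ∈ {1, 4}; common: ∅.
  x = 4: f ≡ 0 at y ∈ ∅; g ≡ 0 at y ∈ ∅; common: ∅.
  x = 5: f ≡ 0 at y ∈ ∅; g ≡ 0 at y ∈ {2, 3}; common: ∅.
  x = 6: f ≡ 0 at y ∈ {0, 1, 2, 3, 4, 5, 6}; g ≡ 0 at y ∈ {2, 3}; common: {2, 3}.
Collecting: common zeros = {(6, 2), (6, 3)}, so the count is 2.
Comparison with the Bézout bound: 2 ≤ 2 = deg(f)·deg(g), as expected for curves with no common component (the bound is attained).


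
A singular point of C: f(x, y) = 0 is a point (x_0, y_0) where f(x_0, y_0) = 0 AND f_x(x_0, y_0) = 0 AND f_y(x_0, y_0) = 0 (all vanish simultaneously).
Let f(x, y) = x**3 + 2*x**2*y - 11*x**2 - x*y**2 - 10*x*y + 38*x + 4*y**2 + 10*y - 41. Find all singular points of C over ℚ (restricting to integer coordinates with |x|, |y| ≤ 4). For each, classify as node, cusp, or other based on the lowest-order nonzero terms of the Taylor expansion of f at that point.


Singular points: {(3, 1)}; classification: cusp.

Compute partial derivatives:
  f_x = 3*x**2 + 4*x*y - 22*x - y**2 - 10*y + 38.
  f_y = 2*x**2 - 2*x*y - 10*x + 8*y + 10.
Scan x_0 ∈ {−4, ..., 4}. For each x_0, f_y(x_0, y) is a polynomial in y; find its integer roots y ∈ {−4, ..., 4}, then test f_x and f at those candidates.
  x = -4: f_y(-4, y) = 16*y + 82; no integer root y with |y| ≤ 4.
  x = -3: f_y(-3, y) = 14*y + 58; no integer root y with |y| ≤ 4.
  x = -2: f_y(-2, y) = 12*y + 38; no integer root y with |y| ≤ 4.
  x = -1: f_y(-1, y) = 10*y + 22; no integer root y with |y| ≤ 4.
  x = 0: f_y(0, y) = 8*y + 10; no integer root y with |y| ≤ 4.
  x = 1: f_y(1, y) = 6*y + 2; no integer root y with |y| ≤ 4.
  x = 2: f_y(2, y) = 4*y - 2; no integer root y with |y| ≤ 4.
  x = 3: f_y(3, y) = 2*y - 2; vanishes at y ∈ {1}. (3, 1): f_x = 0, f = 0 — SINGULAR.
  x = 4: f_y(4, y) = 2; no integer root y with |y| ≤ 4.
Only singular point on the grid: (3, 1).
Classify: substitute x = 3 + u, y = 1 + v and expand: f = u**3 + 2*u**2*v - u*v**2 + v**2.
No constant or linear terms (consistent with a singular point). Quadratic part: v**2. Cubic part: u**3 + 2*u**2*v - u*v**2.
The quadratic part v**2 is a perfect square, so there is a single (double) tangent line v = 0, i.e. y = 1. Restricting the cubic part to that line (v = 0) leaves u**3 ≠ 0, so f is not divisible by v and the branch is v² ≈ -u**3 to lowest order — this is a cusp.
Classification: cusp.


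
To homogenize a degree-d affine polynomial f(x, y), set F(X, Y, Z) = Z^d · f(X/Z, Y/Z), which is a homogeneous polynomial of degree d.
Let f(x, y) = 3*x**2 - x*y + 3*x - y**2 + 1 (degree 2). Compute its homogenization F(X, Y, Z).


F(X, Y, Z) = 3*X**2 - X*Y + 3*X*Z - Y**2 + Z**2

deg(f) = 2.
Substitute x = X/Z, y = Y/Z into f, then multiply by Z^2.
  monomial 3·x^2·y^0 ↦ 3·X^2·Y^0·Z^0.
  monomial -1·x^1·y^1 ↦ -1·X^1·Y^1·Z^0.
  monomial 3·x^1·y^0 ↦ 3·X^1·Y^0·Z^1.
  monomial -1·x^0·y^2 ↦ -1·X^0·Y^2·Z^0.
  monomial 1·x^0·y^0 ↦ 1·X^0·Y^0·Z^2.
Collecting: F(X, Y, Z) = 3*X**2 - X*Y + 3*X*Z - Y**2 + Z**2.


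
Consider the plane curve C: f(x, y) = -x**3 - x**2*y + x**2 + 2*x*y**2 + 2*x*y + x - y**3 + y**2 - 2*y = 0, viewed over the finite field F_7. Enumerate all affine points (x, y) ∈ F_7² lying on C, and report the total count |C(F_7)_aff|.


Affine F_7-points: {(0, 0), (0, 4), (2, 1), (3, 1), (6, 2)}; count = 5.

For each of the 49 pairs (x, y) ∈ F_7², evaluate f(x, y) mod 7. Record the zeros.
  x = 0: [0↦0, 1↦5, 2↦6, 3↦4, 4↦0, 5↦2, 6↦4]  zeros at y ∈ {0, 4}
  x = 1: [0↦1, 1↦2, 2↦3, 3↦5, 4↦2, 5↦2, 6↦6]  zeros at y ∈ ∅
  x = 2: [0↦5, 1↦0, 2↦6, 3↦3, 4↦6, 5↦2, 6↦6]  zeros at y ∈ {1}
  x = 3: [0↦6, 1↦0, 2↦2, 3↦6, 4↦6, 5↦3, 6↦5]  zeros at y ∈ {1}
  x = 4: [0↦5, 1↦3, 2↦6, 3↦1, 4↦3, 5↦6, 6↦4]  zeros at y ∈ ∅
  x = 5: [0↦3, 1↦3, 2↦5, 3↦3, 4↦5, 5↦5, 6↦4]  zeros at y ∈ ∅
  x = 6: [0↦1, 1↦1, 2↦0, 3↦6, 4↦6, 5↦1, 6↦6]  zeros at y ∈ {2}
Collecting zeros: affine points = {(0, 0), (0, 4), (2, 1), (3, 1), (6, 2)}.
Total count |C(F_7)_aff| = 5.


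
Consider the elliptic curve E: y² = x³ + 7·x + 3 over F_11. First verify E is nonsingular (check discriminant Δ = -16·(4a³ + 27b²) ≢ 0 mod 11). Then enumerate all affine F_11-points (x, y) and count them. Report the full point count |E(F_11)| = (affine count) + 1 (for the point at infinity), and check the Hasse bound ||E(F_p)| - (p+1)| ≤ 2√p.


Affine points = {(0, 5), (0, 6), (1, 0), (2, 5), (2, 6), (5, 3), (5, 8), (9, 5), (9, 6)}; affine count = 9; |E(F_11)| = 10.

Discriminant check: Δ ∝ 4a³ + 27b² = 4·7³ + 27·3² = 4·343 + 27·9 ≡ 9 (mod 11). Nonzero ⇒ E is nonsingular.
For each x ∈ F_11, compute rhs = x³ + 7·x + 3 mod 11, then count y ∈ F_11 with y² ≡ rhs.
  x = 0: rhs = 3, matching y values: 5, 6 (2 points).
  x = 1: rhs = 0, matching y values: 0 (1 points).
  x = 2: rhs = 3, matching y values: 5, 6 (2 points).
  x = 3: rhs = 7, matching y values: none (0 points).
  x = 4: rhs = 7, matching y values: none (0 points).
  x = 5: rhs = 9, matching y values: 3, 8 (2 points).
  x = 6: rhs = 8, matching y values: none (0 points).
  x = 7: rhs = 10, matching y values: none (0 points).
  x = 8: rhs = 10, matching y values: none (0 points).
  x = 9: rhs = 3, matching y values: 5, 6 (2 points).
  x = 10: rhs = 6, matching y values: none (0 points).
Total affine count: 9.
Full point count |E(F_11)| = 9 + 1 = 10.
Hasse bound: |10 − (11+1)| = |-2| = 2 ≤ 2√11 ≈ 6.6332 ✓.


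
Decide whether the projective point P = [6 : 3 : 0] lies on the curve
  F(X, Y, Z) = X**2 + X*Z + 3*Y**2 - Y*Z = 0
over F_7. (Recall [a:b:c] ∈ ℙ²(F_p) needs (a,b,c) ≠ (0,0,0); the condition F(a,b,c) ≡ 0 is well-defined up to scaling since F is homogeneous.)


F(6,3,0) ≡ 0 (mod 7); P is on the curve.

Evaluate F(6, 3, 0) term-by-term (mod 7).
  X**2 ↦ 1·36·1·1 = 36
  X*Z ↦ 1·6·1·0 = 0
  3*Y**2 ↦ 3·1·9·1 = 27
  -Y*Z ↦ -1·1·3·0 = 0
Sum: F(6, 3, 0) = (36) + (0) + (27) + (0) = 63.
Reducing mod 7: 63 ≡ 0 (mod 7).
Since F(a, b, c) ≡ 0 (mod 7), P lies on the curve.


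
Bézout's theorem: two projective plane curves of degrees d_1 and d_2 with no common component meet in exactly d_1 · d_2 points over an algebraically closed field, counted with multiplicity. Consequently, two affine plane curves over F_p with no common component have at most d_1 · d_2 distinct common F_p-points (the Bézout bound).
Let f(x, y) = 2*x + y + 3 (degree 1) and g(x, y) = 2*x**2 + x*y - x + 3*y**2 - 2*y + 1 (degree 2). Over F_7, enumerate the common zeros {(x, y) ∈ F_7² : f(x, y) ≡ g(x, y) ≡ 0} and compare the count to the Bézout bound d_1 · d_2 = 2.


Common zeros: {(2, 0)}; count = 1; Bézout bound = 2.

deg(f) = 1, deg(g) = 2, so Bézout bound = 2.
Scan x ∈ F_7. For each x, list the y ∈ F_7 with f(x, y) ≡ 0 and those with g(x, y) ≡ 0 (mod 7); the common zeros in that column are the intersection.
  x = 0: f ≡ 0 at y ∈ {4}; g ≡ 0 at y ∈ ∅; common: ∅.
  x = 1: f ≡ 0 at y ∈ {2}; g ≡ 0 at y ∈ ∅; common: ∅.
  x = 2: f ≡ 0 at y ∈ {0}; g ≡ 0 at y ∈ {0}; common: {0}.
  x = 3: f ≡ 0 at y ∈ {5}; g ≡ 0 at y ∈ ∅; common: ∅.
  x = 4: f ≡ 0 at y ∈ {3}; g ≡ 0 at y ∈ ∅; common: ∅.
  x = 5: f ≡ 0 at y ∈ {1}; g ≡ 0 at y ∈ ∅; common: ∅.
  x = 6: f ≡ 0 at y ∈ {6}; g ≡ 0 at y ∈ ∅; common: ∅.
Collecting: common zeros = {(2, 0)}, so the count is 1.
Comparison with the Bézout bound: 1 ≤ 2 = deg(f)·deg(g), as expected for curves with no common component (the affine F_7-count falls short of the bound because intersections may lie at infinity, over extension fields, or carry multiplicity).
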